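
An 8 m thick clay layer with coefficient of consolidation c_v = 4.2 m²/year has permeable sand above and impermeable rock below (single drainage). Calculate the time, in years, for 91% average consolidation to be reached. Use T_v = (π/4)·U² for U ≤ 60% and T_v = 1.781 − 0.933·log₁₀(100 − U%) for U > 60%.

Drainage path length: H_d = H = 8 m (single drainage).
U > 60%: T_v = 1.781 − 0.933·log₁₀(100 − 91) = 0.89069.
t = T_v·H_d²/c_v = 0.89069×8²/4.2 = 13.57 years.

t ≈ 13.6 years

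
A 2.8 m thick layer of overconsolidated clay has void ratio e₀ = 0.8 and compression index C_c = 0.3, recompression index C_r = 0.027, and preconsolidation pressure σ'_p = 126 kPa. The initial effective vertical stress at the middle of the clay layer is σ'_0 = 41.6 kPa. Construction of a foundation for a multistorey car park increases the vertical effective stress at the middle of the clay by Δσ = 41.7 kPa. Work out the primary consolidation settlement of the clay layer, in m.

Final effective stress: σ'_f = 41.6 + 41.7 = 83.3 kPa.
σ'_f = 83.3 ≤ σ'_p = 126 kPa, so the clay remains overconsolidated and only the recompression index applies:
S_c = C_r·H/(1+e₀)·log₁₀(σ'_f/σ'_0) = 0.027×2.8/1.8×log₁₀(83.3/41.6)
    = 0.042001 × 0.30155 = 0.01267 m

S_c ≈ 0.0127 m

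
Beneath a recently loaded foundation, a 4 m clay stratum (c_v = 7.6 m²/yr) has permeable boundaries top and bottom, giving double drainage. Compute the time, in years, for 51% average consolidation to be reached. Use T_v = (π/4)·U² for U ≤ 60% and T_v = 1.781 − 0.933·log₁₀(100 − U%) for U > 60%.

t ≈ 0.108 years

Drainage path length: H_d = H/2 = 2 m (double drainage).
U ≤ 60%: T_v = (π/4)·U² = (π/4)×0.51² = 0.20428.
t = T_v·H_d²/c_v = 0.20428×2²/7.6 = 0.1075 years.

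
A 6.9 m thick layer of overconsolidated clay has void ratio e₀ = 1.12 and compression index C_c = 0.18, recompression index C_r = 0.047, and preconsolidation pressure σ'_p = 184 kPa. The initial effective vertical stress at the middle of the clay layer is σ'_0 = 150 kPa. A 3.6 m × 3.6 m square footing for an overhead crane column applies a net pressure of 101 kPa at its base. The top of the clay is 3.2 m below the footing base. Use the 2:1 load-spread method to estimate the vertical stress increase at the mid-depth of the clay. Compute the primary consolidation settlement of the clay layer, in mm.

Mid-depth of clay below the footing base: z = 3.2 + 6.9/2 = 6.65 m.
Stress increase at mid-clay by the 2:1 spreading method:
Δσ = qBL/((B+z)(L+z)) = 101×3.6×3.6/((3.6+6.65)(3.6+6.65)) = 12.459 kPa
Final effective stress: σ'_f = 150 + 12.459 = 162.46 kPa.
σ'_f = 162.46 ≤ σ'_p = 184 kPa, so the clay remains overconsolidated and only the recompression index applies:
S_c = C_r·H/(1+e₀)·log₁₀(σ'_f/σ'_0) = 0.047×6.9/2.12×log₁₀(162.46/150)
    = 0.15297 × 0.034655 = 0.005301 m

S_c ≈ 5.3 mm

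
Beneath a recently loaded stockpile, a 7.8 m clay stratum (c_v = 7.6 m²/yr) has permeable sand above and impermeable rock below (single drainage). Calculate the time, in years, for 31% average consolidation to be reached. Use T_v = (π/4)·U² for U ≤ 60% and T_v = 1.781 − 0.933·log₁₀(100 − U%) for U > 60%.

t ≈ 0.604 years

Drainage path length: H_d = H = 7.8 m (single drainage).
U ≤ 60%: T_v = (π/4)·U² = (π/4)×0.31² = 0.075477.
t = T_v·H_d²/c_v = 0.075477×7.8²/7.6 = 0.6042 years.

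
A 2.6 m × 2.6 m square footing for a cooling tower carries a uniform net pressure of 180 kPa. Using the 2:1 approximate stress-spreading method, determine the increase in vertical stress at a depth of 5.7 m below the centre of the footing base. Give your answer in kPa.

By the 2:1 method the load spreads at 1 horizontal : 2 vertical, so at depth z the loaded area has grown by z in each plan dimension:
Δσ = qBL/((B+z)(L+z)) = 180×2.6×2.6/((2.6+5.7)(2.6+5.7)) = 17.663 kPa

Δσ_z ≈ 17.7 kPa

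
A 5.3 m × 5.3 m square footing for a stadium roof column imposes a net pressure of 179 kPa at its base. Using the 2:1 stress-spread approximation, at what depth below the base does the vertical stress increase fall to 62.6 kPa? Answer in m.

2:1 spreading — at depth z the loaded area has grown by z in each plan dimension:
qB²/(B+z)² = Δσ_z ⇒ z = B(√(q/Δσ_z) − 1) = 5.3×(√(179/62.6) − 1) = 3.662 m

z ≈ 3.66 m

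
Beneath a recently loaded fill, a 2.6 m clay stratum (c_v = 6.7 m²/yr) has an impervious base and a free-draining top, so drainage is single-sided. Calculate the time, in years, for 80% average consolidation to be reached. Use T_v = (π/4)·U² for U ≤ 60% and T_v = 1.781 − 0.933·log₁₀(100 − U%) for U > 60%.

t ≈ 0.572 years

Drainage path length: H_d = H = 2.6 m (single drainage).
U > 60%: T_v = 1.781 − 0.933·log₁₀(100 − 80) = 0.56714.
t = T_v·H_d²/c_v = 0.56714×2.6²/6.7 = 0.5722 years.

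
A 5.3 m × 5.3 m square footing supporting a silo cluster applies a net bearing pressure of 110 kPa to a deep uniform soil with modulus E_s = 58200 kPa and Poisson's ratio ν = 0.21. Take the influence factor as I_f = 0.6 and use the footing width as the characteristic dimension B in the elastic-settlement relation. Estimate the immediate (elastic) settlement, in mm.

S_e ≈ 5.75 mm

Immediate (elastic) settlement: S_e = q·B·(1−ν²)/E_s · I_f.
S_e = 110 × 5.3 × (1 − 0.21²) / 58200 × 0.6
    = 110 × 5.3 × 0.9559 / 58200 × 0.6
    = 0.005745 m = 5.745 mm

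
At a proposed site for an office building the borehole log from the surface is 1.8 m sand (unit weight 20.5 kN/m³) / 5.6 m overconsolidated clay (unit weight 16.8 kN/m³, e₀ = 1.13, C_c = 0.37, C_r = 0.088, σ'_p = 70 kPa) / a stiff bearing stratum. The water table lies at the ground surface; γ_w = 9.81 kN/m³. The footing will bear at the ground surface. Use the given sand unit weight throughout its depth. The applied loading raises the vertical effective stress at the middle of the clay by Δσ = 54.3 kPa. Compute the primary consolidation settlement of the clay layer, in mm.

S_c ≈ 180 mm

Mid-depth of clay below the ground surface: z = 1.8 + 5.6/2 = 4.6 m.
Total vertical stress at mid-clay: σ_v = 20.5×1.8 + 16.8×2.8 = 83.94 kPa.
Pore pressure: u = 9.81×(4.6 − 0) = 45.126 kPa.
Initial effective stress: σ'_0 = σ_v − u = 83.94 − 45.126 = 38.814 kPa.
Final effective stress: σ'_f = 38.814 + 54.3 = 93.114 kPa.
σ'_f = 93.114 > σ'_p = 70 kPa, so the stress path crosses the preconsolidation pressure — recompression up to σ'_p, then virgin compression beyond:
S_c = H/(1+e₀)·[C_r·log₁₀(σ'_p/σ'_0) + C_c·log₁₀(σ'_f/σ'_p)]
    = 5.6/2.13 × [0.088×log₁₀(70/38.814) + 0.37×log₁₀(93.114/70)]
    = 2.6291 × [0.022538 + 0.045849] = 0.1798 m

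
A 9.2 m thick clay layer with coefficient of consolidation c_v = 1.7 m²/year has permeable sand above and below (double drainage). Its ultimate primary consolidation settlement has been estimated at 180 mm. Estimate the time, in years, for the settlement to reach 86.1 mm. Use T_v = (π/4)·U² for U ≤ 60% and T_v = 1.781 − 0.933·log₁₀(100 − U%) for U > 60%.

Drainage path length: H_d = H/2 = 4.6 m (double drainage).
U = S(t)/S_ult = 86.1/180 = 0.4783.
U ≤ 60%: T_v = (π/4)·U² = (π/4)×0.47833² = 0.1797.
t = T_v·H_d²/c_v = 0.1797×4.6²/1.7 = 2.237 years.

t ≈ 2.24 years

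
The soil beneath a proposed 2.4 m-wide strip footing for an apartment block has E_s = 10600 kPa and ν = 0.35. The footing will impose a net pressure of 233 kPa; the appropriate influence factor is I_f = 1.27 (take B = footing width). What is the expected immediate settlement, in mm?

Immediate (elastic) settlement: S_e = q·B·(1−ν²)/E_s · I_f.
S_e = 233 × 2.4 × (1 − 0.35²) / 10600 × 1.27
    = 233 × 2.4 × 0.8775 / 10600 × 1.27
    = 0.05879 m = 58.79 mm

S_e ≈ 58.8 mm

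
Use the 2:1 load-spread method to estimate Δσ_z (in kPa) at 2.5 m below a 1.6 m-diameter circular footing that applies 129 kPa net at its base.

Δσ_z ≈ 19.6 kPa

By the 2:1 method the load spreads at 1 horizontal : 2 vertical, so at depth z the loaded area has grown by z in each plan dimension:
Δσ ≈ qD²/(D+z)² = 129×1.6²/(1.6+2.5)² = 19.645 kPa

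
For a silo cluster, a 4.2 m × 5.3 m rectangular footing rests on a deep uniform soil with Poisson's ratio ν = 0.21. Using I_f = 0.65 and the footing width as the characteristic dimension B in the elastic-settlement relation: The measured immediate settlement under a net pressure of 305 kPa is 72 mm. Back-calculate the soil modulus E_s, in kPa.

S_e = q·B·(1−ν²)/E_s · I_f  ⇒  E_s = q·B·(1−ν²)·I_f / S_e.
E_s = 305 × 4.2 × 0.9559 × 0.65 / 0.072 = 11050 kPa

E_s ≈ 11100 kPa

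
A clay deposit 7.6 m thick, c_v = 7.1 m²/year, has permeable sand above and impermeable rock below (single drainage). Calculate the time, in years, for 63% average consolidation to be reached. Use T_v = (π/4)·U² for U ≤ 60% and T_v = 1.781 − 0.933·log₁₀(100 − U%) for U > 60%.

t ≈ 2.59 years

Drainage path length: H_d = H = 7.6 m (single drainage).
U > 60%: T_v = 1.781 − 0.933·log₁₀(100 − 63) = 0.31787.
t = T_v·H_d²/c_v = 0.31787×7.6²/7.1 = 2.586 years.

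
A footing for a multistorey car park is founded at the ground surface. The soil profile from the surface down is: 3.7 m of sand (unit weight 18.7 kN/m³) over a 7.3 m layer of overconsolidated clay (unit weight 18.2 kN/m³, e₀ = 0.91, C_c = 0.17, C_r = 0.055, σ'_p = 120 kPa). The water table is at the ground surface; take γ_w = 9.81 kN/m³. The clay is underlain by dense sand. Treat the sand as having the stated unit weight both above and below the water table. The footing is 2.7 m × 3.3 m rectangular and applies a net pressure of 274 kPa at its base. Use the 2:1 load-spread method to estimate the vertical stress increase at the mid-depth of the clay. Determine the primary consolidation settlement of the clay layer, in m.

S_c ≈ 0.028 m

Mid-depth of clay below the ground surface: z = 3.7 + 7.3/2 = 7.35 m.
Total vertical stress at mid-clay: σ_v = 18.7×3.7 + 18.2×3.65 = 135.62 kPa.
Pore pressure: u = 9.81×(7.35 − 0) = 72.103 kPa.
Initial effective stress: σ'_0 = σ_v − u = 135.62 − 72.103 = 63.517 kPa.
Stress increase at mid-clay by the 2:1 spreading method:
Δσ = qBL/((B+z)(L+z)) = 274×2.7×3.3/((2.7+7.35)(3.3+7.35)) = 22.809 kPa
Final effective stress: σ'_f = 63.517 + 22.809 = 86.326 kPa.
σ'_f = 86.326 ≤ σ'_p = 120 kPa, so the clay remains overconsolidated and only the recompression index applies:
S_c = C_r·H/(1+e₀)·log₁₀(σ'_f/σ'_0) = 0.055×7.3/1.91×log₁₀(86.326/63.517)
    = 0.21021 × 0.13325 = 0.02801 m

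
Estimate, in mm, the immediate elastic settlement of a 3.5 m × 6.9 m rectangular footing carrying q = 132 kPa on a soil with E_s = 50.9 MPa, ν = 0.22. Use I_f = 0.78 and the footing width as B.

S_e ≈ 6.74 mm

Immediate (elastic) settlement: S_e = q·B·(1−ν²)/E_s · I_f.
E_s = 50.9 MPa = 50900 kPa.
S_e = 132 × 3.5 × (1 − 0.22²) / 50900 × 0.78
    = 132 × 3.5 × 0.9516 / 50900 × 0.78
    = 0.006737 m = 6.737 mm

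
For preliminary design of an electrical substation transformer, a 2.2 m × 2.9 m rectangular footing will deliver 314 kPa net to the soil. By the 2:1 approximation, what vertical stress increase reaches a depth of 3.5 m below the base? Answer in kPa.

By the 2:1 method the load spreads at 1 horizontal : 2 vertical, so at depth z the loaded area has grown by z in each plan dimension:
Δσ = qBL/((B+z)(L+z)) = 314×2.2×2.9/((2.2+3.5)(2.9+3.5)) = 54.916 kPa

Δσ_z ≈ 54.9 kPa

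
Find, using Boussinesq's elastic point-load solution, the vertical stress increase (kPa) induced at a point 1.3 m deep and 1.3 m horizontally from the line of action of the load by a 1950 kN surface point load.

Δσ_z ≈ 97.4 kPa

Boussinesq vertical stress below a point load on an elastic half-space:
Δσ_z = 3P/(2πz²) · [1 + (r/z)²]^(−5/2)
r/z = 1.3/1.3 = 1; [1+(r/z)²]^(−5/2) = 0.17678.
Δσ_z = 3×1950/(2π×1.3²) × 0.17678 = 550.92 × 0.17678 = 97.39 kPa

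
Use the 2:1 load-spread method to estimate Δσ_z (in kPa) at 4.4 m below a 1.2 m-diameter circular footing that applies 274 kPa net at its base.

Δσ_z ≈ 12.6 kPa

By the 2:1 method the load spreads at 1 horizontal : 2 vertical, so at depth z the loaded area has grown by z in each plan dimension:
Δσ ≈ qD²/(D+z)² = 274×1.2²/(1.2+4.4)² = 12.582 kPa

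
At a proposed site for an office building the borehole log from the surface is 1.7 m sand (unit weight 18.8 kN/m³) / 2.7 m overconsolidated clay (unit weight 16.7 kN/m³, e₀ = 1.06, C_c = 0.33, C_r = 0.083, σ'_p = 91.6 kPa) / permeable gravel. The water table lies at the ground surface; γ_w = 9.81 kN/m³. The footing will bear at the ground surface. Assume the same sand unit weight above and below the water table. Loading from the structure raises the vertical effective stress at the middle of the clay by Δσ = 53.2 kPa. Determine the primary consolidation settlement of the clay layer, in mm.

Mid-depth of clay below the ground surface: z = 1.7 + 2.7/2 = 3.05 m.
Total vertical stress at mid-clay: σ_v = 18.8×1.7 + 16.7×1.35 = 54.505 kPa.
Pore pressure: u = 9.81×(3.05 − 0) = 29.921 kPa.
Initial effective stress: σ'_0 = σ_v − u = 54.505 − 29.921 = 24.584 kPa.
Final effective stress: σ'_f = 24.584 + 53.2 = 77.784 kPa.
σ'_f = 77.784 ≤ σ'_p = 91.6 kPa, so the clay remains overconsolidated and only the recompression index applies:
S_c = C_r·H/(1+e₀)·log₁₀(σ'_f/σ'_0) = 0.083×2.7/2.06×log₁₀(77.784/24.584)
    = 0.10879 × 0.50024 = 0.05442 m

S_c ≈ 54.4 mm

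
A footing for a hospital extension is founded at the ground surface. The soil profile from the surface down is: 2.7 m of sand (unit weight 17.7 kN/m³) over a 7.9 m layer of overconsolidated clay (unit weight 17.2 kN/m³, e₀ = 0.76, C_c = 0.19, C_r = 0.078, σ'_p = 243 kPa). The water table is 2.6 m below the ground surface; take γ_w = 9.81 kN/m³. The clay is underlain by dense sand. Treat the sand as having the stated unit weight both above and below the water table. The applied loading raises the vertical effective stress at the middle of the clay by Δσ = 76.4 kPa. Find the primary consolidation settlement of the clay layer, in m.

S_c ≈ 0.106 m

Mid-depth of clay below the ground surface: z = 2.7 + 7.9/2 = 6.65 m.
Total vertical stress at mid-clay: σ_v = 17.7×2.7 + 17.2×3.95 = 115.73 kPa.
Pore pressure: u = 9.81×(6.65 − 2.6) = 39.73 kPa.
Initial effective stress: σ'_0 = σ_v − u = 115.73 − 39.73 = 76 kPa.
Final effective stress: σ'_f = 76 + 76.4 = 152.4 kPa.
σ'_f = 152.4 ≤ σ'_p = 243 kPa, so the clay remains overconsolidated and only the recompression index applies:
S_c = C_r·H/(1+e₀)·log₁₀(σ'_f/σ'_0) = 0.078×7.9/1.76×log₁₀(152.4/76)
    = 0.35011 × 0.30217 = 0.1058 m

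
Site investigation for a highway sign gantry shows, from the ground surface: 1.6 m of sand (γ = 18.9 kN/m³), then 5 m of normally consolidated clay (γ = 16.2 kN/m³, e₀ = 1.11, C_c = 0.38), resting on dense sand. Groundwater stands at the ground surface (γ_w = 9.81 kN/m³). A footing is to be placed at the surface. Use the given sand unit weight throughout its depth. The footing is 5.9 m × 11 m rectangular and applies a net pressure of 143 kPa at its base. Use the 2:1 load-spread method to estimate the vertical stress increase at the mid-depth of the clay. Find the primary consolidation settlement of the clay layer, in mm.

S_c ≈ 431 mm

Mid-depth of clay below the ground surface: z = 1.6 + 5/2 = 4.1 m.
Total vertical stress at mid-clay: σ_v = 18.9×1.6 + 16.2×2.5 = 70.74 kPa.
Pore pressure: u = 9.81×(4.1 − 0) = 40.221 kPa.
Initial effective stress: σ'_0 = σ_v − u = 70.74 − 40.221 = 30.519 kPa.
Stress increase at mid-clay by the 2:1 spreading method:
Δσ = qBL/((B+z)(L+z)) = 143×5.9×11/((5.9+4.1)(11+4.1)) = 61.462 kPa
Final effective stress: σ'_f = σ'_0 + Δσ = 30.519 + 61.462 = 91.981 kPa.
Normally consolidated clay, so the full stress increment lies on the virgin compression line:
S_c = C_c·H/(1+e₀)·log₁₀(σ'_f/σ'_0) = 0.38×5/(1+1.11)×log₁₀(91.981/30.519)
    = 0.90047 × 0.47913 = 0.4314 m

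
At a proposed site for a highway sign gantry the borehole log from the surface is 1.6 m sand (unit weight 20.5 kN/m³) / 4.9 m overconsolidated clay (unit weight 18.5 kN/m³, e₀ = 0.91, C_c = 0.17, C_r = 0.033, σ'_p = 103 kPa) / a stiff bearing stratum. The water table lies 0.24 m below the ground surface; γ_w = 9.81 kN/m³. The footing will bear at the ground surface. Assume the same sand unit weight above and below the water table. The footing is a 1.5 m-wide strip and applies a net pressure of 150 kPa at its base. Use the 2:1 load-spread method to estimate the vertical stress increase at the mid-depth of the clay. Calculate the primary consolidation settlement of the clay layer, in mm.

S_c ≈ 25.4 mm

Mid-depth of clay below the ground surface: z = 1.6 + 4.9/2 = 4.05 m.
Total vertical stress at mid-clay: σ_v = 20.5×1.6 + 18.5×2.45 = 78.125 kPa.
Pore pressure: u = 9.81×(4.05 − 0.24) = 37.376 kPa.
Initial effective stress: σ'_0 = σ_v − u = 78.125 − 37.376 = 40.749 kPa.
Stress increase at mid-clay by the 2:1 spreading method:
Δσ = qB/(B+z) = 150×1.5/(1.5+4.05) = 40.541 kPa
Final effective stress: σ'_f = 40.749 + 40.541 = 81.29 kPa.
σ'_f = 81.29 ≤ σ'_p = 103 kPa, so the clay remains overconsolidated and only the recompression index applies:
S_c = C_r·H/(1+e₀)·log₁₀(σ'_f/σ'_0) = 0.033×4.9/1.91×log₁₀(81.29/40.749)
    = 0.084658 × 0.29992 = 0.02539 m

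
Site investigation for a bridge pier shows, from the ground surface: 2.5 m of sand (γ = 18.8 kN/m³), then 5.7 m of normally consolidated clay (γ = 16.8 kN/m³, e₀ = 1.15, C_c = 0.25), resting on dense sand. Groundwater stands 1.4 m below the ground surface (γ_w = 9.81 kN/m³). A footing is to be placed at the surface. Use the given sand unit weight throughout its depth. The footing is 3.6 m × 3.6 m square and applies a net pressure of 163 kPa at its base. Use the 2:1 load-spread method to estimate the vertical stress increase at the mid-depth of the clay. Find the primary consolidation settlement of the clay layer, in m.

Mid-depth of clay below the ground surface: z = 2.5 + 5.7/2 = 5.35 m.
Total vertical stress at mid-clay: σ_v = 18.8×2.5 + 16.8×2.85 = 94.88 kPa.
Pore pressure: u = 9.81×(5.35 − 1.4) = 38.75 kPa.
Initial effective stress: σ'_0 = σ_v − u = 94.88 − 38.75 = 56.13 kPa.
Stress increase at mid-clay by the 2:1 spreading method:
Δσ = qBL/((B+z)(L+z)) = 163×3.6×3.6/((3.6+5.35)(3.6+5.35)) = 26.372 kPa
Final effective stress: σ'_f = σ'_0 + Δσ = 56.13 + 26.372 = 82.502 kPa.
Normally consolidated clay, so the full stress increment lies on the virgin compression line:
S_c = C_c·H/(1+e₀)·log₁₀(σ'_f/σ'_0) = 0.25×5.7/(1+1.15)×log₁₀(82.502/56.13)
    = 0.66279 × 0.16727 = 0.1109 m

S_c ≈ 0.111 m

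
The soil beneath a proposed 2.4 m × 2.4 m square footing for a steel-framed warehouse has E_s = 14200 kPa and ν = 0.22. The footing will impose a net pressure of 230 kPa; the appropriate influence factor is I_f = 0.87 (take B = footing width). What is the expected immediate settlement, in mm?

S_e ≈ 32.2 mm

Immediate (elastic) settlement: S_e = q·B·(1−ν²)/E_s · I_f.
S_e = 230 × 2.4 × (1 − 0.22²) / 14200 × 0.87
    = 230 × 2.4 × 0.9516 / 14200 × 0.87
    = 0.03218 m = 32.18 mm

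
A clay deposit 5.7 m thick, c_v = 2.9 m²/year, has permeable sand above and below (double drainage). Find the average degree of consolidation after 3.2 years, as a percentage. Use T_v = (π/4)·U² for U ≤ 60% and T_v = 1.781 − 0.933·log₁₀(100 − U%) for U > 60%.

Drainage path length: H_d = H/2 = 2.85 m (double drainage).
T_v = c_v·t/H_d² = 2.9×3.2/2.85² = 1.1425.
T_v = 1.1425 corresponds to the U > 60% branch:
U = 1 − 10^((1.781 − T_v)/0.933)/100 = 0.9517

U ≈ 95.2 %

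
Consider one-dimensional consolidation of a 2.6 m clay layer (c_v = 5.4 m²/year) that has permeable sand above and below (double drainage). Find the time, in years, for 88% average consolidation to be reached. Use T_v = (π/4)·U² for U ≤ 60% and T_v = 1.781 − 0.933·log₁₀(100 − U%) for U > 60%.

Drainage path length: H_d = H/2 = 1.3 m (double drainage).
U > 60%: T_v = 1.781 − 0.933·log₁₀(100 − 88) = 0.77412.
t = T_v·H_d²/c_v = 0.77412×1.3²/5.4 = 0.2423 years.

t ≈ 0.242 years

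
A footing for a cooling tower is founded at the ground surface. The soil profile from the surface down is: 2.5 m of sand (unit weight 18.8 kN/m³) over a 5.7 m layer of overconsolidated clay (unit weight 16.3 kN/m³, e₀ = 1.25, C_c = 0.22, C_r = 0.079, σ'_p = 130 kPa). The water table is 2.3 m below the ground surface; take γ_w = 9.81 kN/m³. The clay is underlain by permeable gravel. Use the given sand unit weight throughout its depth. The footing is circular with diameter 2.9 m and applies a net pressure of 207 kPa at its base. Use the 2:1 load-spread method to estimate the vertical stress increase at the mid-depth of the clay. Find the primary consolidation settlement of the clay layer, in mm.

S_c ≈ 29.4 mm

Mid-depth of clay below the ground surface: z = 2.5 + 5.7/2 = 5.35 m.
Total vertical stress at mid-clay: σ_v = 18.8×2.5 + 16.3×2.85 = 93.455 kPa.
Pore pressure: u = 9.81×(5.35 − 2.3) = 29.921 kPa.
Initial effective stress: σ'_0 = σ_v − u = 93.455 − 29.921 = 63.534 kPa.
Stress increase at mid-clay by the 2:1 spreading method:
Δσ ≈ qD²/(D+z)² = 207×2.9²/(2.9+5.35)² = 25.578 kPa
Final effective stress: σ'_f = 63.534 + 25.578 = 89.112 kPa.
σ'_f = 89.112 ≤ σ'_p = 130 kPa, so the clay remains overconsolidated and only the recompression index applies:
S_c = C_r·H/(1+e₀)·log₁₀(σ'_f/σ'_0) = 0.079×5.7/2.25×log₁₀(89.112/63.534)
    = 0.20013 × 0.14693 = 0.02941 m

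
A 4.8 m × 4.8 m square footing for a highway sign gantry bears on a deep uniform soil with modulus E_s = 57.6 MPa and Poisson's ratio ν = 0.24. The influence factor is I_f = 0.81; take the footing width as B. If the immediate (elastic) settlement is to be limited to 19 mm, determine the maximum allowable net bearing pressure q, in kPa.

E_s = 57.6 MPa = 57600 kPa.
S_e = q·B·(1−ν²)/E_s · I_f  ⇒  q = S_e·E_s / (B·(1−ν²)·I_f).
q = 0.019 × 57600 / (4.8 × 0.9424 × 0.81) = 298.7 kPa

q ≈ 299 kPa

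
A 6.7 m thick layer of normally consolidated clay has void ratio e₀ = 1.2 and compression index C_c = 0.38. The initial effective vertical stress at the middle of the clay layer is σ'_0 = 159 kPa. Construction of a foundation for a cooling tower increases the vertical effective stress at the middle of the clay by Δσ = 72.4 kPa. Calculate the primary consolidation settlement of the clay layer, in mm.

Final effective stress: σ'_f = σ'_0 + Δσ = 159 + 72.4 = 231.4 kPa.
Normally consolidated clay, so the full stress increment lies on the virgin compression line:
S_c = C_c·H/(1+e₀)·log₁₀(σ'_f/σ'_0) = 0.38×6.7/(1+1.2)×log₁₀(231.4/159)
    = 1.1573 × 0.16297 = 0.1886 m

S_c ≈ 189 mm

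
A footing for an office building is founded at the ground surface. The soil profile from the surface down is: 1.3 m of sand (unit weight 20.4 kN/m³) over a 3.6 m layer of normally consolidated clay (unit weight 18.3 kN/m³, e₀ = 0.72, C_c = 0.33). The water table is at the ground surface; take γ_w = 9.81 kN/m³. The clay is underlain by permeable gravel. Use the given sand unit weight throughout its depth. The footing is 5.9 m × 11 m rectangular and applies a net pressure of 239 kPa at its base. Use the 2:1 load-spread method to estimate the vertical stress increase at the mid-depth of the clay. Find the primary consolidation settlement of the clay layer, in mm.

S_c ≈ 495 mm

Mid-depth of clay below the ground surface: z = 1.3 + 3.6/2 = 3.1 m.
Total vertical stress at mid-clay: σ_v = 20.4×1.3 + 18.3×1.8 = 59.46 kPa.
Pore pressure: u = 9.81×(3.1 − 0) = 30.411 kPa.
Initial effective stress: σ'_0 = σ_v − u = 59.46 − 30.411 = 29.049 kPa.
Stress increase at mid-clay by the 2:1 spreading method:
Δσ = qBL/((B+z)(L+z)) = 239×5.9×11/((5.9+3.1)(11+3.1)) = 122.23 kPa
Final effective stress: σ'_f = σ'_0 + Δσ = 29.049 + 122.23 = 151.28 kPa.
Normally consolidated clay, so the full stress increment lies on the virgin compression line:
S_c = C_c·H/(1+e₀)·log₁₀(σ'_f/σ'_0) = 0.33×3.6/(1+0.72)×log₁₀(151.28/29.049)
    = 0.6907 × 0.71665 = 0.495 m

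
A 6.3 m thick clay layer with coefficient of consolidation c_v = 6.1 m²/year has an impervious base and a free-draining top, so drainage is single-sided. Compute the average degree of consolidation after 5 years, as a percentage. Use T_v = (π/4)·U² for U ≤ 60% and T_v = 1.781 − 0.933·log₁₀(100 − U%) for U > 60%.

Drainage path length: H_d = H = 6.3 m (single drainage).
T_v = c_v·t/H_d² = 6.1×5/6.3² = 0.76846.
T_v = 0.76846 corresponds to the U > 60% branch:
U = 1 − 10^((1.781 − T_v)/0.933)/100 = 0.8783

U ≈ 87.8 %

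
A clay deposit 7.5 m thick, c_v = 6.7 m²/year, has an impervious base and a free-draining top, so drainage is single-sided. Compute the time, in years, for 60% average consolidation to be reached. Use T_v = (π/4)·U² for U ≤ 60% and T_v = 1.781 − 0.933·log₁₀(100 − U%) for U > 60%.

t ≈ 2.37 years

Drainage path length: H_d = H = 7.5 m (single drainage).
U ≤ 60%: T_v = (π/4)·U² = (π/4)×0.6² = 0.28274.
t = T_v·H_d²/c_v = 0.28274×7.5²/6.7 = 2.374 years.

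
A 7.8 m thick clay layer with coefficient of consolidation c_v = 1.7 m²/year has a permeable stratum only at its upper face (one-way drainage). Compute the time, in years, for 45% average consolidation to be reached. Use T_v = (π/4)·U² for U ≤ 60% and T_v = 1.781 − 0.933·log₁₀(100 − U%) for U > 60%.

Drainage path length: H_d = H = 7.8 m (single drainage).
U ≤ 60%: T_v = (π/4)·U² = (π/4)×0.45² = 0.15904.
t = T_v·H_d²/c_v = 0.15904×7.8²/1.7 = 5.692 years.

t ≈ 5.69 years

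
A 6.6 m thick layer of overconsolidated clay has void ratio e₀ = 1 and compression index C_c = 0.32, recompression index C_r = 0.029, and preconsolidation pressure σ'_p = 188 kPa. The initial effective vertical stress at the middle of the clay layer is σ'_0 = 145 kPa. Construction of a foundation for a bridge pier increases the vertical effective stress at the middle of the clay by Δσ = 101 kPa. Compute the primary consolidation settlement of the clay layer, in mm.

S_c ≈ 134 mm

Final effective stress: σ'_f = 145 + 101 = 246 kPa.
σ'_f = 246 > σ'_p = 188 kPa, so the stress path crosses the preconsolidation pressure — recompression up to σ'_p, then virgin compression beyond:
S_c = H/(1+e₀)·[C_r·log₁₀(σ'_p/σ'_0) + C_c·log₁₀(σ'_f/σ'_p)]
    = 6.6/2 × [0.029×log₁₀(188/145) + 0.32×log₁₀(246/188)]
    = 3.3 × [0.0032709 + 0.037369] = 0.1341 m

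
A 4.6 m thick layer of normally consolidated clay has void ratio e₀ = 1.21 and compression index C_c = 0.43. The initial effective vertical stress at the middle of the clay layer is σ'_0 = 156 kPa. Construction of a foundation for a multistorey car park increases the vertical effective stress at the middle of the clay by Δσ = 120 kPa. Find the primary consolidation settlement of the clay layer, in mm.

S_c ≈ 222 mm

Final effective stress: σ'_f = σ'_0 + Δσ = 156 + 120 = 276 kPa.
Normally consolidated clay, so the full stress increment lies on the virgin compression line:
S_c = C_c·H/(1+e₀)·log₁₀(σ'_f/σ'_0) = 0.43×4.6/(1+1.21)×log₁₀(276/156)
    = 0.89502 × 0.24778 = 0.2218 m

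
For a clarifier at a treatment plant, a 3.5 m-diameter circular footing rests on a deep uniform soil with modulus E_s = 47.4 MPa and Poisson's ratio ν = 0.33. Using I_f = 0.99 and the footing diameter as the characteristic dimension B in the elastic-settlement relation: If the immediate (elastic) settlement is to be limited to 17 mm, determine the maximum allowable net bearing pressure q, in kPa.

q ≈ 261 kPa

E_s = 47.4 MPa = 47400 kPa.
S_e = q·B·(1−ν²)/E_s · I_f  ⇒  q = S_e·E_s / (B·(1−ν²)·I_f).
q = 0.017 × 47400 / (3.5 × 0.8911 × 0.99) = 261 kPa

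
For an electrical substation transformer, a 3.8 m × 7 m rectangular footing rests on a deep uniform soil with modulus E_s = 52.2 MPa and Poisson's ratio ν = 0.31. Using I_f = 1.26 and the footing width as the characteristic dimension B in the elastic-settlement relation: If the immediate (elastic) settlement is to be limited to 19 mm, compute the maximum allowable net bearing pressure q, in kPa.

q ≈ 229 kPa

E_s = 52.2 MPa = 52200 kPa.
S_e = q·B·(1−ν²)/E_s · I_f  ⇒  q = S_e·E_s / (B·(1−ν²)·I_f).
q = 0.019 × 52200 / (3.8 × 0.9039 × 1.26) = 229.2 kPa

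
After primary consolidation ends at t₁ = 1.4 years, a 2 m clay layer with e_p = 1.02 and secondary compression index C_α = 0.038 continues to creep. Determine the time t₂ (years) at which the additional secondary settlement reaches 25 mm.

S_s = C_α·H/(1+e_p)·log₁₀(t₂/t₁) ⇒ log₁₀(t₂/t₁) = S_s·(1+e_p)/(C_α·H).
log₁₀(t₂/t₁) = 0.025 × (1+1.02) / (0.038×2) = 0.6645
t₂ = t₁ × 10^0.6645 = 1.4 × 4.618 = 6.465 years

t₂ ≈ 6.47 years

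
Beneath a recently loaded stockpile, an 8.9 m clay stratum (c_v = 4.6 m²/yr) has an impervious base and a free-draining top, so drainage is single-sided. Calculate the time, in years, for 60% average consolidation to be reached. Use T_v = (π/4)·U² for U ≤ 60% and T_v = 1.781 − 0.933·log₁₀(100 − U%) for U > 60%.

t ≈ 4.87 years

Drainage path length: H_d = H = 8.9 m (single drainage).
U ≤ 60%: T_v = (π/4)·U² = (π/4)×0.6² = 0.28274.
t = T_v·H_d²/c_v = 0.28274×8.9²/4.6 = 4.869 years.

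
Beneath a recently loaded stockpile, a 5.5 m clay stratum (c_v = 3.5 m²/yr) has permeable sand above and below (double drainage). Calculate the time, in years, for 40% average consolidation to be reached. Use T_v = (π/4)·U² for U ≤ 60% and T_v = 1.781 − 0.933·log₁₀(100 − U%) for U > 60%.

t ≈ 0.272 years

Drainage path length: H_d = H/2 = 2.75 m (double drainage).
U ≤ 60%: T_v = (π/4)·U² = (π/4)×0.4² = 0.12566.
t = T_v·H_d²/c_v = 0.12566×2.75²/3.5 = 0.2715 years.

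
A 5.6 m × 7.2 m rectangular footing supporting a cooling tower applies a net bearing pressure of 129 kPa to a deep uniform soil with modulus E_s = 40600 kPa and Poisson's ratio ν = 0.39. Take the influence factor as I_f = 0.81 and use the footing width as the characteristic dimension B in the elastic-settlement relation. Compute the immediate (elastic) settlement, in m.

S_e ≈ 0.0122 m

Immediate (elastic) settlement: S_e = q·B·(1−ν²)/E_s · I_f.
S_e = 129 × 5.6 × (1 − 0.39²) / 40600 × 0.81
    = 129 × 5.6 × 0.8479 / 40600 × 0.81
    = 0.01222 m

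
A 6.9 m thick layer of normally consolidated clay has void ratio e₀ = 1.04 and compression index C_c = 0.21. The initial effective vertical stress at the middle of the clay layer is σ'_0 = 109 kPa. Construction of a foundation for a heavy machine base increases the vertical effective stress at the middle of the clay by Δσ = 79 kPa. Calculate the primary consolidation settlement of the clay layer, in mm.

S_c ≈ 168 mm

Final effective stress: σ'_f = σ'_0 + Δσ = 109 + 79 = 188 kPa.
Normally consolidated clay, so the full stress increment lies on the virgin compression line:
S_c = C_c·H/(1+e₀)·log₁₀(σ'_f/σ'_0) = 0.21×6.9/(1+1.04)×log₁₀(188/109)
    = 0.71029 × 0.23673 = 0.1681 m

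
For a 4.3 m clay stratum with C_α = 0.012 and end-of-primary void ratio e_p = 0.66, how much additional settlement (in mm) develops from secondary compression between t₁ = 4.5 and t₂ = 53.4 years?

Secondary compression: S_s = C_α·H/(1+e_p)·log₁₀(t₂/t₁)
S_s = 0.012×4.3/(1+0.66)×log₁₀(53.4/4.5)
    = 0.03108 × 1.074 = 0.03339 m

S_s ≈ 33.4 mm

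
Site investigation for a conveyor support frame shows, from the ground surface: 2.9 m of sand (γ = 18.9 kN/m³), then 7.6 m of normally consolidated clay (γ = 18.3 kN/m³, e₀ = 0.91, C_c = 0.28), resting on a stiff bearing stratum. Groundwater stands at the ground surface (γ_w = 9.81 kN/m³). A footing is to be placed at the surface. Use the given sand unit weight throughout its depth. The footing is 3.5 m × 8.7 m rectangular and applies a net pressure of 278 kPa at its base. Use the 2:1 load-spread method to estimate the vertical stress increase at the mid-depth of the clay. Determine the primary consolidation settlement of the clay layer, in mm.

S_c ≈ 315 mm

Mid-depth of clay below the ground surface: z = 2.9 + 7.6/2 = 6.7 m.
Total vertical stress at mid-clay: σ_v = 18.9×2.9 + 18.3×3.8 = 124.35 kPa.
Pore pressure: u = 9.81×(6.7 − 0) = 65.727 kPa.
Initial effective stress: σ'_0 = σ_v − u = 124.35 − 65.727 = 58.623 kPa.
Stress increase at mid-clay by the 2:1 spreading method:
Δσ = qBL/((B+z)(L+z)) = 278×3.5×8.7/((3.5+6.7)(8.7+6.7)) = 53.89 kPa
Final effective stress: σ'_f = σ'_0 + Δσ = 58.623 + 53.89 = 112.51 kPa.
Normally consolidated clay, so the full stress increment lies on the virgin compression line:
S_c = C_c·H/(1+e₀)·log₁₀(σ'_f/σ'_0) = 0.28×7.6/(1+0.91)×log₁₀(112.51/58.623)
    = 1.1141 × 0.28312 = 0.3154 m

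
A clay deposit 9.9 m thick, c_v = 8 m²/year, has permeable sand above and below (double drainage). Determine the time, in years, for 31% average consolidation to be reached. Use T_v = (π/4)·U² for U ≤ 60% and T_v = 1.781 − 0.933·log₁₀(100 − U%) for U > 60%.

Drainage path length: H_d = H/2 = 4.95 m (double drainage).
U ≤ 60%: T_v = (π/4)·U² = (π/4)×0.31² = 0.075477.
t = T_v·H_d²/c_v = 0.075477×4.95²/8 = 0.2312 years.

t ≈ 0.231 years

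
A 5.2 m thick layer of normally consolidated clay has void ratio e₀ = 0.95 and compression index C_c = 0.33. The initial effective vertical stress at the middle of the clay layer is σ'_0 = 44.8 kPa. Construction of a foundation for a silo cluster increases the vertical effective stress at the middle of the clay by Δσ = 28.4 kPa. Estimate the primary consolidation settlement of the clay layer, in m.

Final effective stress: σ'_f = σ'_0 + Δσ = 44.8 + 28.4 = 73.2 kPa.
Normally consolidated clay, so the full stress increment lies on the virgin compression line:
S_c = C_c·H/(1+e₀)·log₁₀(σ'_f/σ'_0) = 0.33×5.2/(1+0.95)×log₁₀(73.2/44.8)
    = 0.88 × 0.21323 = 0.1876 m

S_c ≈ 0.188 m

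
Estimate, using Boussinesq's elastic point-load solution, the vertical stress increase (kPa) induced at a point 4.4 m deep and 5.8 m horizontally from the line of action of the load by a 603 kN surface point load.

Δσ_z ≈ 1.2 kPa

Boussinesq vertical stress below a point load on an elastic half-space:
Δσ_z = 3P/(2πz²) · [1 + (r/z)²]^(−5/2)
r/z = 5.8/4.4 = 1.3182; [1+(r/z)²]^(−5/2) = 0.080644.
Δσ_z = 3×603/(2π×4.4²) × 0.080644 = 14.871 × 0.080644 = 1.199 kPa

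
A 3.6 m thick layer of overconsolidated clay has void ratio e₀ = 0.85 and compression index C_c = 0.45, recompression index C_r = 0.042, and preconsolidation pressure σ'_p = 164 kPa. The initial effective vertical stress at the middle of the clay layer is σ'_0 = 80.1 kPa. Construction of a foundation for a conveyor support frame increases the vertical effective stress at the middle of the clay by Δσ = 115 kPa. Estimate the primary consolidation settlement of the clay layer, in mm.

Final effective stress: σ'_f = 80.1 + 115 = 195.1 kPa.
σ'_f = 195.1 > σ'_p = 164 kPa, so the stress path crosses the preconsolidation pressure — recompression up to σ'_p, then virgin compression beyond:
S_c = H/(1+e₀)·[C_r·log₁₀(σ'_p/σ'_0) + C_c·log₁₀(σ'_f/σ'_p)]
    = 3.6/1.85 × [0.042×log₁₀(164/80.1) + 0.45×log₁₀(195.1/164)]
    = 1.9459 × [0.013071 + 0.033936] = 0.09147 m

S_c ≈ 91.5 mm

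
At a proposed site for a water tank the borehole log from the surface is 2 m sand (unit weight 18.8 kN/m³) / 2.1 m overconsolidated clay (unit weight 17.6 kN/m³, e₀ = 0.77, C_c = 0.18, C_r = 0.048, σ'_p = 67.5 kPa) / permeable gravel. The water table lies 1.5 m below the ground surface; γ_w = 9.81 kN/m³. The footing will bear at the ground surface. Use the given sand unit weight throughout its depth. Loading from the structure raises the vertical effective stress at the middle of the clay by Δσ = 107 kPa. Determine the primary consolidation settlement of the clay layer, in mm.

Mid-depth of clay below the ground surface: z = 2 + 2.1/2 = 3.05 m.
Total vertical stress at mid-clay: σ_v = 18.8×2 + 17.6×1.05 = 56.08 kPa.
Pore pressure: u = 9.81×(3.05 − 1.5) = 15.206 kPa.
Initial effective stress: σ'_0 = σ_v − u = 56.08 − 15.206 = 40.874 kPa.
Final effective stress: σ'_f = 40.874 + 107 = 147.87 kPa.
σ'_f = 147.87 > σ'_p = 67.5 kPa, so the stress path crosses the preconsolidation pressure — recompression up to σ'_p, then virgin compression beyond:
S_c = H/(1+e₀)·[C_r·log₁₀(σ'_p/σ'_0) + C_c·log₁₀(σ'_f/σ'_p)]
    = 2.1/1.77 × [0.048×log₁₀(67.5/40.874) + 0.18×log₁₀(147.87/67.5)]
    = 1.1864 × [0.010457 + 0.061304] = 0.08514 m

S_c ≈ 85.1 mm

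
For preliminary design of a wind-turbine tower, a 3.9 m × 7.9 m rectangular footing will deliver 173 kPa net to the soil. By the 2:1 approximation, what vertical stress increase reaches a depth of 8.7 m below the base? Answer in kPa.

Δσ_z ≈ 25.5 kPa

By the 2:1 method the load spreads at 1 horizontal : 2 vertical, so at depth z the loaded area has grown by z in each plan dimension:
Δσ = qBL/((B+z)(L+z)) = 173×3.9×7.9/((3.9+8.7)(7.9+8.7)) = 25.484 kPa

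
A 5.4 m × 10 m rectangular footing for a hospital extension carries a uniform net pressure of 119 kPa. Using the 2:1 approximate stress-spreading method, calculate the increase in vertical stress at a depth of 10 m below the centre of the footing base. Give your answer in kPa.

Δσ_z ≈ 20.9 kPa

By the 2:1 method the load spreads at 1 horizontal : 2 vertical, so at depth z the loaded area has grown by z in each plan dimension:
Δσ = qBL/((B+z)(L+z)) = 119×5.4×10/((5.4+10)(10+10)) = 20.864 kPa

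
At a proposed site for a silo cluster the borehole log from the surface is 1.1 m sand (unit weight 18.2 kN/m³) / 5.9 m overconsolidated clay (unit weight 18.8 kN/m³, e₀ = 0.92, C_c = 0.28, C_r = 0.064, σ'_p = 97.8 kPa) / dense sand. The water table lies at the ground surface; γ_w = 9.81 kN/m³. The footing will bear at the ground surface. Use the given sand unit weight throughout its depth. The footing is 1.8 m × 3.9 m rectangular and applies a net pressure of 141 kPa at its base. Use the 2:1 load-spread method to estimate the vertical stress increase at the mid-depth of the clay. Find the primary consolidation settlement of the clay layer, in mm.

Mid-depth of clay below the ground surface: z = 1.1 + 5.9/2 = 4.05 m.
Total vertical stress at mid-clay: σ_v = 18.2×1.1 + 18.8×2.95 = 75.48 kPa.
Pore pressure: u = 9.81×(4.05 − 0) = 39.73 kPa.
Initial effective stress: σ'_0 = σ_v − u = 75.48 − 39.73 = 35.75 kPa.
Stress increase at mid-clay by the 2:1 spreading method:
Δσ = qBL/((B+z)(L+z)) = 141×1.8×3.9/((1.8+4.05)(3.9+4.05)) = 21.283 kPa
Final effective stress: σ'_f = 35.75 + 21.283 = 57.033 kPa.
σ'_f = 57.033 ≤ σ'_p = 97.8 kPa, so the clay remains overconsolidated and only the recompression index applies:
S_c = C_r·H/(1+e₀)·log₁₀(σ'_f/σ'_0) = 0.064×5.9/1.92×log₁₀(57.033/35.75)
    = 0.19667 × 0.20285 = 0.03989 m

S_c ≈ 39.9 mm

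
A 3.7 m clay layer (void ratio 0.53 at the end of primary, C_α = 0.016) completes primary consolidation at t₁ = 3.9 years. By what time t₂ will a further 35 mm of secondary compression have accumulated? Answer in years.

t₂ ≈ 31.3 years

S_s = C_α·H/(1+e_p)·log₁₀(t₂/t₁) ⇒ log₁₀(t₂/t₁) = S_s·(1+e_p)/(C_α·H).
log₁₀(t₂/t₁) = 0.035 × (1+0.53) / (0.016×3.7) = 0.9046
t₂ = t₁ × 10^0.9046 = 3.9 × 8.027 = 31.31 years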